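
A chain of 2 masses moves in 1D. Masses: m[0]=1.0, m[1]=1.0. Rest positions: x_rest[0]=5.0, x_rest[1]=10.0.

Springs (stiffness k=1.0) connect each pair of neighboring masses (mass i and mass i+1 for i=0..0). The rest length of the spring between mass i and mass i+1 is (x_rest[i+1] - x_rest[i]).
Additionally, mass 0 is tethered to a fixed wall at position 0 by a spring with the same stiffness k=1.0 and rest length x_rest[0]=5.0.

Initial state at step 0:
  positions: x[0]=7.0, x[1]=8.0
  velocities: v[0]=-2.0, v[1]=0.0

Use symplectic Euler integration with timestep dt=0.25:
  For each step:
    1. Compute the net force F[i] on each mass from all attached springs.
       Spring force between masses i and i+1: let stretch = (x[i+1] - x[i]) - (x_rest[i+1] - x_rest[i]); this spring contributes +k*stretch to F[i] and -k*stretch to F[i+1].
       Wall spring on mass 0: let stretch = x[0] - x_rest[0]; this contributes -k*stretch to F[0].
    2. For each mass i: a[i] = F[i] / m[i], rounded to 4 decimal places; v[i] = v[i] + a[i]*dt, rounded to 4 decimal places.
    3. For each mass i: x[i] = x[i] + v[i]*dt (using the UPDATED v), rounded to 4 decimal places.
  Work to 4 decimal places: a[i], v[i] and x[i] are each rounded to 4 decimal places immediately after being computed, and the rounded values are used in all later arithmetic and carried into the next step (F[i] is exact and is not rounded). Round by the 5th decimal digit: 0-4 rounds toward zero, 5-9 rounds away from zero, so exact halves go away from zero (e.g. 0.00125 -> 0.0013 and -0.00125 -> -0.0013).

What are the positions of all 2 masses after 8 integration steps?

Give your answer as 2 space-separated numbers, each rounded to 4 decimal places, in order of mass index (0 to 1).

Answer: 1.9030 9.8247

Derivation:
Step 0: x=[7.0000 8.0000] v=[-2.0000 0.0000]
Step 1: x=[6.1250 8.2500] v=[-3.5000 1.0000]
Step 2: x=[5.0000 8.6797] v=[-4.5000 1.7188]
Step 3: x=[3.7925 9.1919] v=[-4.8301 2.0489]
Step 4: x=[2.6854 9.6792] v=[-4.4284 1.9491]
Step 5: x=[1.8476 10.0419] v=[-3.3513 1.4507]
Step 6: x=[1.4065 10.2049] v=[-1.7646 0.6521]
Step 7: x=[1.4274 10.1305] v=[0.0834 -0.2975]
Step 8: x=[1.9030 9.8247] v=[1.9023 -1.2233]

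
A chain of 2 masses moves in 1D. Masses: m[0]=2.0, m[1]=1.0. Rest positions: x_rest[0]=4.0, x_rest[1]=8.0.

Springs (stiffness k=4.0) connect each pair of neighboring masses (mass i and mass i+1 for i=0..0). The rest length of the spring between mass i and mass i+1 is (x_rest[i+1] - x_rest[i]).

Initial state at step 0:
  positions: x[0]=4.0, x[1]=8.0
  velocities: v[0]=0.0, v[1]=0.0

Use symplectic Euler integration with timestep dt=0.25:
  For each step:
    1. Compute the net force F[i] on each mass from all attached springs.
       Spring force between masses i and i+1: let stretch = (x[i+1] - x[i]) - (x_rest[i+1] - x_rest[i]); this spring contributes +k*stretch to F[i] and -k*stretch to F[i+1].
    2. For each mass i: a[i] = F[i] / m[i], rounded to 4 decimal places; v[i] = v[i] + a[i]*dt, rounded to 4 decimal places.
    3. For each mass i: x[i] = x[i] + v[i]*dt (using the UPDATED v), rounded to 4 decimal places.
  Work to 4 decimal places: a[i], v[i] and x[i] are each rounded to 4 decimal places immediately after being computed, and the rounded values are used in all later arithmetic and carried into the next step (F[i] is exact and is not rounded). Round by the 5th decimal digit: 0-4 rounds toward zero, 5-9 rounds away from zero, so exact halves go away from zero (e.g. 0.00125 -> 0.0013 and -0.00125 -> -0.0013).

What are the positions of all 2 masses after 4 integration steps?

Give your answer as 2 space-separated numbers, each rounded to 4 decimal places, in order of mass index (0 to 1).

Step 0: x=[4.0000 8.0000] v=[0.0000 0.0000]
Step 1: x=[4.0000 8.0000] v=[0.0000 0.0000]
Step 2: x=[4.0000 8.0000] v=[0.0000 0.0000]
Step 3: x=[4.0000 8.0000] v=[0.0000 0.0000]
Step 4: x=[4.0000 8.0000] v=[0.0000 0.0000]

Answer: 4.0000 8.0000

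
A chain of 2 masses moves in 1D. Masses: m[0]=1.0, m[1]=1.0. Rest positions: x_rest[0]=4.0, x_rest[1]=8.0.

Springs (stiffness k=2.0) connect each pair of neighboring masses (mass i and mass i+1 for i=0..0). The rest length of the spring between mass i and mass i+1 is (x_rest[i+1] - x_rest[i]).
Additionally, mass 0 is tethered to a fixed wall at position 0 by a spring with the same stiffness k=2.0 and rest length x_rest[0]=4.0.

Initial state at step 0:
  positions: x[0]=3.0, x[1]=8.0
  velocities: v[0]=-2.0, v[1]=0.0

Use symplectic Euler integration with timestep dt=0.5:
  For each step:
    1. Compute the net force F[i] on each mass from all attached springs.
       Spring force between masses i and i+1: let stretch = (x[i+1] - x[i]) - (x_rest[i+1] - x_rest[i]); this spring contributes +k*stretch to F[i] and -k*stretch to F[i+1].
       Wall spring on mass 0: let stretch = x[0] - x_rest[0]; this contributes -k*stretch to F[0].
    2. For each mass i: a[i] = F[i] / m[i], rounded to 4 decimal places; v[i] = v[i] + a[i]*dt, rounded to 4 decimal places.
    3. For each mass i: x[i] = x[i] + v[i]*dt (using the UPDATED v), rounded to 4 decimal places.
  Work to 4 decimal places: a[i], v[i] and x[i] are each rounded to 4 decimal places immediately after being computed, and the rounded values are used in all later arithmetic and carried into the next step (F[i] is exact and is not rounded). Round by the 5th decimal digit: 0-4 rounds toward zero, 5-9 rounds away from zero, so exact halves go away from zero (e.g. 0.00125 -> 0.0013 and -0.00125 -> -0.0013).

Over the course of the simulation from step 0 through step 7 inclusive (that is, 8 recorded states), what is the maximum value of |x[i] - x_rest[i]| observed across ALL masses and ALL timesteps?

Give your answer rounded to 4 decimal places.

Step 0: x=[3.0000 8.0000] v=[-2.0000 0.0000]
Step 1: x=[3.0000 7.5000] v=[0.0000 -1.0000]
Step 2: x=[3.7500 6.7500] v=[1.5000 -1.5000]
Step 3: x=[4.1250 6.5000] v=[0.7500 -0.5000]
Step 4: x=[3.6250 7.0625] v=[-1.0000 1.1250]
Step 5: x=[3.0313 7.9063] v=[-1.1875 1.6875]
Step 6: x=[3.3594 8.3126] v=[0.6562 0.8125]
Step 7: x=[4.4844 8.2423] v=[2.2500 -0.1407]
Max displacement = 1.5000

Answer: 1.5000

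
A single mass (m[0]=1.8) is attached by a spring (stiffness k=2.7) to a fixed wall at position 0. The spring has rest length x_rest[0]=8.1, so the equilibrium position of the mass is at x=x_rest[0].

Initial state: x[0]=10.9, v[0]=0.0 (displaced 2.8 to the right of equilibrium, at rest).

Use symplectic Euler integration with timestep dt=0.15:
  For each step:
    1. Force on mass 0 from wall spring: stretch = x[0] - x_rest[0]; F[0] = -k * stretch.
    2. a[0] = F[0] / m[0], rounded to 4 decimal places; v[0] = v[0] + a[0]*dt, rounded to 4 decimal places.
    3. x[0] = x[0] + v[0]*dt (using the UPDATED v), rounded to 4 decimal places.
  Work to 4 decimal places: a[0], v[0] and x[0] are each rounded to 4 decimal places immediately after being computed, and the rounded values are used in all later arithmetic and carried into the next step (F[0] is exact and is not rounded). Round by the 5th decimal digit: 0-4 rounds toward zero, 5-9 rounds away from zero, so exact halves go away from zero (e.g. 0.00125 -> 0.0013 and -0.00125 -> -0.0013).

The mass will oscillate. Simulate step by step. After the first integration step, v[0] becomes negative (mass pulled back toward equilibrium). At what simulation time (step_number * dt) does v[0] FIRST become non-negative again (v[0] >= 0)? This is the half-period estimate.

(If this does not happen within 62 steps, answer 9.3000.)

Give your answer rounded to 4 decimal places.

Step 0: x=[10.9000] v=[0.0000]
Step 1: x=[10.8055] v=[-0.6300]
Step 2: x=[10.6197] v=[-1.2387]
Step 3: x=[10.3489] v=[-1.8056]
Step 4: x=[10.0022] v=[-2.3116]
Step 5: x=[9.5913] v=[-2.7396]
Step 6: x=[9.1300] v=[-3.0752]
Step 7: x=[8.6340] v=[-3.3070]
Step 8: x=[8.1199] v=[-3.4272]
Step 9: x=[7.6051] v=[-3.4317]
Step 10: x=[7.1071] v=[-3.3203]
Step 11: x=[6.6426] v=[-3.0969]
Step 12: x=[6.2273] v=[-2.7690]
Step 13: x=[5.8752] v=[-2.3476]
Step 14: x=[5.5982] v=[-1.8470]
Step 15: x=[5.4056] v=[-1.2841]
Step 16: x=[5.3039] v=[-0.6779]
Step 17: x=[5.2966] v=[-0.0488]
Step 18: x=[5.3839] v=[0.5820]
First v>=0 after going negative at step 18, time=2.7000

Answer: 2.7000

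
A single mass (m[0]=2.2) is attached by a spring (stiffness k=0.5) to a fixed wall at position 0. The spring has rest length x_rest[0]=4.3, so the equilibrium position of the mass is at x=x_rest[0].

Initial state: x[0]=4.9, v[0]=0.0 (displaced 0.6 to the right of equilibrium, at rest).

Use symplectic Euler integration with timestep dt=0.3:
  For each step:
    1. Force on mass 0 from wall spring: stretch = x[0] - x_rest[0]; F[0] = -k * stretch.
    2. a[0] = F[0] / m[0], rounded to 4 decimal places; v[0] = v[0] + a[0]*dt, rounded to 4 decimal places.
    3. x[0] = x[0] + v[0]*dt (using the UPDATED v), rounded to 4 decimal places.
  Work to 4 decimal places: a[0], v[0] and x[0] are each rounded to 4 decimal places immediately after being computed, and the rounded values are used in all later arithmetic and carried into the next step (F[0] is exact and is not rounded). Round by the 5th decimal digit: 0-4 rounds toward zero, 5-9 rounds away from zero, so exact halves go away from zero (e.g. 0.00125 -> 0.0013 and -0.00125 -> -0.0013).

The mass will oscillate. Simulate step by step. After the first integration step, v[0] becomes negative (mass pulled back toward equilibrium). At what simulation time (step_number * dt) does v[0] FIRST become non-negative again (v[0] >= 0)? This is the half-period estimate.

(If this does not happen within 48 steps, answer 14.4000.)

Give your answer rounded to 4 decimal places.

Answer: 6.6000

Derivation:
Step 0: x=[4.9000] v=[0.0000]
Step 1: x=[4.8877] v=[-0.0409]
Step 2: x=[4.8634] v=[-0.0810]
Step 3: x=[4.8276] v=[-0.1194]
Step 4: x=[4.7810] v=[-0.1554]
Step 5: x=[4.7245] v=[-0.1882]
Step 6: x=[4.6593] v=[-0.2172]
Step 7: x=[4.5868] v=[-0.2417]
Step 8: x=[4.5084] v=[-0.2613]
Step 9: x=[4.4258] v=[-0.2755]
Step 10: x=[4.3406] v=[-0.2841]
Step 11: x=[4.2545] v=[-0.2869]
Step 12: x=[4.1694] v=[-0.2838]
Step 13: x=[4.0869] v=[-0.2749]
Step 14: x=[4.0088] v=[-0.2604]
Step 15: x=[3.9367] v=[-0.2405]
Step 16: x=[3.8720] v=[-0.2157]
Step 17: x=[3.8161] v=[-0.1865]
Step 18: x=[3.7701] v=[-0.1535]
Step 19: x=[3.7349] v=[-0.1174]
Step 20: x=[3.7112] v=[-0.0789]
Step 21: x=[3.6996] v=[-0.0388]
Step 22: x=[3.7003] v=[0.0022]
First v>=0 after going negative at step 22, time=6.6000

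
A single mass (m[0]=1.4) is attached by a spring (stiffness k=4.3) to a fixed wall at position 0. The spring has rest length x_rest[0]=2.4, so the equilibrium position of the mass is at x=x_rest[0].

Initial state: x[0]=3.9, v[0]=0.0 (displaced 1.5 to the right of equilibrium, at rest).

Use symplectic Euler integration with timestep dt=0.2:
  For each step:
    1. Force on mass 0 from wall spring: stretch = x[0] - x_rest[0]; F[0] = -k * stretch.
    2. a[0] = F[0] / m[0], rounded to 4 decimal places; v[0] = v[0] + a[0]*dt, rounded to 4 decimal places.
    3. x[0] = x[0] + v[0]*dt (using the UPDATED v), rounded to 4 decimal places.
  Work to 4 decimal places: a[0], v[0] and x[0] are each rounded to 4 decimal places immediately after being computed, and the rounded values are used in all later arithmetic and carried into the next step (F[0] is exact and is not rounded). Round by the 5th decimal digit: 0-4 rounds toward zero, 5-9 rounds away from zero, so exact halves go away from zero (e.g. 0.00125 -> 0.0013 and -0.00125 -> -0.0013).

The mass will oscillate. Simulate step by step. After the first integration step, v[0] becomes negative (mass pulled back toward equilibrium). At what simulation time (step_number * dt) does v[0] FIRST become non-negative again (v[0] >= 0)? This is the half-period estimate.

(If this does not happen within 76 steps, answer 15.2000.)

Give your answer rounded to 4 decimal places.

Answer: 1.8000

Derivation:
Step 0: x=[3.9000] v=[0.0000]
Step 1: x=[3.7157] v=[-0.9214]
Step 2: x=[3.3698] v=[-1.7296]
Step 3: x=[2.9047] v=[-2.3253]
Step 4: x=[2.3776] v=[-2.6353]
Step 5: x=[1.8533] v=[-2.6215]
Step 6: x=[1.3962] v=[-2.2857]
Step 7: x=[1.0624] v=[-1.6691]
Step 8: x=[0.8929] v=[-0.8474]
Step 9: x=[0.9086] v=[0.0784]
First v>=0 after going negative at step 9, time=1.8000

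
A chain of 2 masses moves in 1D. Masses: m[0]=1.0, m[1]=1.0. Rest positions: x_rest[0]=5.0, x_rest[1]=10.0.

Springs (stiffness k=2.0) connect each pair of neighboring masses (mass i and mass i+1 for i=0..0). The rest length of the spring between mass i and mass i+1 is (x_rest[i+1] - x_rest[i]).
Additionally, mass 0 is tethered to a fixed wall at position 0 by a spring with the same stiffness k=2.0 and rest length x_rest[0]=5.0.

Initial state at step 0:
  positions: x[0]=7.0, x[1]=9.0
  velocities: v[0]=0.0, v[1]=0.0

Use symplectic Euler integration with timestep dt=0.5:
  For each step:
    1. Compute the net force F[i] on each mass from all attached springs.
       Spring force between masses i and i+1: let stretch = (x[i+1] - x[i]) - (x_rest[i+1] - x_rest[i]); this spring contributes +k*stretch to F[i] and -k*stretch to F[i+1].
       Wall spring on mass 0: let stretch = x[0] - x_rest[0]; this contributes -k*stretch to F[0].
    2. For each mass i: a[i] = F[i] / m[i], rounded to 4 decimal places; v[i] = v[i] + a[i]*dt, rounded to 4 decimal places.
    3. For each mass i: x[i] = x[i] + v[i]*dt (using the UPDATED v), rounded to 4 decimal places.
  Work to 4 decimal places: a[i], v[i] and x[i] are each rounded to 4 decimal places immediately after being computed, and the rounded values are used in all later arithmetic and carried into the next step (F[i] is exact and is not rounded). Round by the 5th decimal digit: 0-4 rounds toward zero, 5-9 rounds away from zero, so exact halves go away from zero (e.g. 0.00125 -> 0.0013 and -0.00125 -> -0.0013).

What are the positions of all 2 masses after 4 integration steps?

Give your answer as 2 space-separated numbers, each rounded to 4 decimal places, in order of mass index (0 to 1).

Answer: 6.5625 8.9375

Derivation:
Step 0: x=[7.0000 9.0000] v=[0.0000 0.0000]
Step 1: x=[4.5000 10.5000] v=[-5.0000 3.0000]
Step 2: x=[2.7500 11.5000] v=[-3.5000 2.0000]
Step 3: x=[4.0000 10.6250] v=[2.5000 -1.7500]
Step 4: x=[6.5625 8.9375] v=[5.1250 -3.3750]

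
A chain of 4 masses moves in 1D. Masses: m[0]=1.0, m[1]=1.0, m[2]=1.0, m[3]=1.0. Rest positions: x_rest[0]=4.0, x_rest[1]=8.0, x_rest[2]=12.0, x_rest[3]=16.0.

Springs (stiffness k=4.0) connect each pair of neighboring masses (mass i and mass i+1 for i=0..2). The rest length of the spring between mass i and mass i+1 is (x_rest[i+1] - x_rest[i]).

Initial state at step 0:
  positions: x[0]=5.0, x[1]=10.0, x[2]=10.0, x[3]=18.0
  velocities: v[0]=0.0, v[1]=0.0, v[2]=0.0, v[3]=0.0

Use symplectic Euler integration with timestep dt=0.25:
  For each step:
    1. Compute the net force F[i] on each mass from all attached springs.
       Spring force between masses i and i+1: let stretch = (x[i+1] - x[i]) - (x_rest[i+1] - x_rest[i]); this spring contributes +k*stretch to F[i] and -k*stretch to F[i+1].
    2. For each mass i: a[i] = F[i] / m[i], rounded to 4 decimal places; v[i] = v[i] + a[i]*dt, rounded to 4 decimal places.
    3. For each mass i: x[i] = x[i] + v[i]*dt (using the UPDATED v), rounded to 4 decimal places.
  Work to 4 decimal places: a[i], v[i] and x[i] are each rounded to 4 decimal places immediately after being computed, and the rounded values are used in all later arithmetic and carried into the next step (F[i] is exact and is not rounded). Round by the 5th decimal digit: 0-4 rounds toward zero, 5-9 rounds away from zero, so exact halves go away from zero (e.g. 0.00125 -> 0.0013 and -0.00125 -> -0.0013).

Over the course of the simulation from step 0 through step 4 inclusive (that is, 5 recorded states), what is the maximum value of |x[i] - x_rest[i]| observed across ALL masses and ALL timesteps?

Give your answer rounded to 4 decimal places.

Answer: 3.4531

Derivation:
Step 0: x=[5.0000 10.0000 10.0000 18.0000] v=[0.0000 0.0000 0.0000 0.0000]
Step 1: x=[5.2500 8.7500 12.0000 17.0000] v=[1.0000 -5.0000 8.0000 -4.0000]
Step 2: x=[5.3750 7.4375 14.4375 15.7500] v=[0.5000 -5.2500 9.7500 -5.0000]
Step 3: x=[5.0156 7.3594 15.4531 15.1719] v=[-1.4375 -0.3125 4.0625 -2.3125]
Step 4: x=[4.2422 8.7188 14.3750 15.6641] v=[-3.0937 5.4374 -4.3124 1.9687]
Max displacement = 3.4531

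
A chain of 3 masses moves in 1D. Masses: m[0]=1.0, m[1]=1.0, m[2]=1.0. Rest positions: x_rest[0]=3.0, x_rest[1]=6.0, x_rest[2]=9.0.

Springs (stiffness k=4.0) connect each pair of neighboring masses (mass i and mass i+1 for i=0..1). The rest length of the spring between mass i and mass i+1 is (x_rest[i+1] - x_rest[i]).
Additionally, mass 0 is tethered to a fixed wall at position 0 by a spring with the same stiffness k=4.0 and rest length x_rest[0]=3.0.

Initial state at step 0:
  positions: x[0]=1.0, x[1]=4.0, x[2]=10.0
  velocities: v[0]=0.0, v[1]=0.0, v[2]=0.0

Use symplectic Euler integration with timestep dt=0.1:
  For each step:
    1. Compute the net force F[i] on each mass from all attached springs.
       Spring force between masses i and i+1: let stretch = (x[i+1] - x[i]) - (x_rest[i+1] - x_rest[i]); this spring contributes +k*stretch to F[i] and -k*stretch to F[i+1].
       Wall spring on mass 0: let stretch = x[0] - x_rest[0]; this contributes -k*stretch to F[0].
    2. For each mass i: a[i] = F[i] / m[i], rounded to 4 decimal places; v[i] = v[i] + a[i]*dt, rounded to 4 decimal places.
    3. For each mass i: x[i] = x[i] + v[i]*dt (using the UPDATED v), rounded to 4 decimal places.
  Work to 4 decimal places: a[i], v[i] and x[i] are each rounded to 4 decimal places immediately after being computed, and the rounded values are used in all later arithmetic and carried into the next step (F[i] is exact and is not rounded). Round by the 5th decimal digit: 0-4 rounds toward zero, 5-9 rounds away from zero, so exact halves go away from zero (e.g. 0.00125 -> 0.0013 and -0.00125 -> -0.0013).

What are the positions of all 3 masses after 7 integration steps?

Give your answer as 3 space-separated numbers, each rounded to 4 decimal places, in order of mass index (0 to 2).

Answer: 2.9827 6.1817 7.6879

Derivation:
Step 0: x=[1.0000 4.0000 10.0000] v=[0.0000 0.0000 0.0000]
Step 1: x=[1.0800 4.1200 9.8800] v=[0.8000 1.2000 -1.2000]
Step 2: x=[1.2384 4.3488 9.6496] v=[1.5840 2.2880 -2.3040]
Step 3: x=[1.4717 4.6652 9.3272] v=[2.3328 3.1642 -3.2243]
Step 4: x=[1.7739 5.0404 8.9383] v=[3.0215 3.7516 -3.8891]
Step 5: x=[2.1358 5.4408 8.5135] v=[3.6185 4.0042 -4.2483]
Step 6: x=[2.5444 5.8319 8.0858] v=[4.0862 3.9113 -4.2774]
Step 7: x=[2.9827 6.1817 7.6879] v=[4.3834 3.4979 -3.9790]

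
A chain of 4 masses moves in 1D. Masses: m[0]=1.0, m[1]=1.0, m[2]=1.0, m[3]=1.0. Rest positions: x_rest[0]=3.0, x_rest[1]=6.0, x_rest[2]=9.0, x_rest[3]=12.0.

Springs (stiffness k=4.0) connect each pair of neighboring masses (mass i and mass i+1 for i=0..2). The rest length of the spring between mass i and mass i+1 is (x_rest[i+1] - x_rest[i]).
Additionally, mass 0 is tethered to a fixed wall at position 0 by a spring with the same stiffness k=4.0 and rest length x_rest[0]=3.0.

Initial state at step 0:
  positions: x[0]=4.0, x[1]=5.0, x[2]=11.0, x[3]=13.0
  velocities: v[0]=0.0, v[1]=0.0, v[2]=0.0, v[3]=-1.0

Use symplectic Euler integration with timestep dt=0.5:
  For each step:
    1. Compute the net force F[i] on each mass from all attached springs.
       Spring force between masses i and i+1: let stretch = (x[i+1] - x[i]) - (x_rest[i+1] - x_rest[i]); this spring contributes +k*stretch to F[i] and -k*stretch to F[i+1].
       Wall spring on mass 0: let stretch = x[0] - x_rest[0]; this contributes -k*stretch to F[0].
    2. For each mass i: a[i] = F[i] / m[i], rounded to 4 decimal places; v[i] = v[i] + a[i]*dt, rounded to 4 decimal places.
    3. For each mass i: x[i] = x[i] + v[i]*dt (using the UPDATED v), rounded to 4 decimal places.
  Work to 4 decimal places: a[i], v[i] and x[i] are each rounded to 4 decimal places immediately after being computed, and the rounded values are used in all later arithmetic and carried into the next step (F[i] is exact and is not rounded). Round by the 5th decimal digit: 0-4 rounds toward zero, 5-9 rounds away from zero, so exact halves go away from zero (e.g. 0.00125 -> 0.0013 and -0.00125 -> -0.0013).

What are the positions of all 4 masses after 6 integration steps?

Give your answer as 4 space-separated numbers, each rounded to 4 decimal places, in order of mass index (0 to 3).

Step 0: x=[4.0000 5.0000 11.0000 13.0000] v=[0.0000 0.0000 0.0000 -1.0000]
Step 1: x=[1.0000 10.0000 7.0000 13.5000] v=[-6.0000 10.0000 -8.0000 1.0000]
Step 2: x=[6.0000 3.0000 12.5000 10.5000] v=[10.0000 -14.0000 11.0000 -6.0000]
Step 3: x=[2.0000 8.5000 6.5000 12.5000] v=[-8.0000 11.0000 -12.0000 4.0000]
Step 4: x=[2.5000 5.5000 8.5000 11.5000] v=[1.0000 -6.0000 4.0000 -2.0000]
Step 5: x=[3.5000 2.5000 10.5000 10.5000] v=[2.0000 -6.0000 4.0000 -2.0000]
Step 6: x=[0.0000 8.5000 4.5000 12.5000] v=[-7.0000 12.0000 -12.0000 4.0000]

Answer: 0.0000 8.5000 4.5000 12.5000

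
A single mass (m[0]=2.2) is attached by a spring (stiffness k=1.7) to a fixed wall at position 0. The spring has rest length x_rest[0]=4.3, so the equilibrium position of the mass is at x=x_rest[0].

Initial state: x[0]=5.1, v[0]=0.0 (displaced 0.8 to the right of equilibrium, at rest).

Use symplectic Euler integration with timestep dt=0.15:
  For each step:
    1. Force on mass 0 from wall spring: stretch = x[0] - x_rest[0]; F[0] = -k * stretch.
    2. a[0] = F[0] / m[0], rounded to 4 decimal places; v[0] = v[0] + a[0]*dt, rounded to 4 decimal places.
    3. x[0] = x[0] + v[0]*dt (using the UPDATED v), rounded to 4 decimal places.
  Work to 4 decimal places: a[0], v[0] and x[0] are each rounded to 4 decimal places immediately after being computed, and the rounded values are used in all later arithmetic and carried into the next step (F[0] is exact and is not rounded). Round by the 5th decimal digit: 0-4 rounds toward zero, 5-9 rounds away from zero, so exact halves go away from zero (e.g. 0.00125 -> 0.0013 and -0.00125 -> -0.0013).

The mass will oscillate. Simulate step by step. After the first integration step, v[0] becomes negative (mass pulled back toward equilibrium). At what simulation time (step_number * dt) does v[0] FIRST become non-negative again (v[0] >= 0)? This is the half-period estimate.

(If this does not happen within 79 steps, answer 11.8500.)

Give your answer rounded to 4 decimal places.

Answer: 3.6000

Derivation:
Step 0: x=[5.1000] v=[0.0000]
Step 1: x=[5.0861] v=[-0.0927]
Step 2: x=[5.0585] v=[-0.1838]
Step 3: x=[5.0177] v=[-0.2717]
Step 4: x=[4.9645] v=[-0.3549]
Step 5: x=[4.8997] v=[-0.4319]
Step 6: x=[4.8245] v=[-0.5014]
Step 7: x=[4.7402] v=[-0.5622]
Step 8: x=[4.6482] v=[-0.6132]
Step 9: x=[4.5502] v=[-0.6536]
Step 10: x=[4.4478] v=[-0.6826]
Step 11: x=[4.3428] v=[-0.6997]
Step 12: x=[4.2371] v=[-0.7047]
Step 13: x=[4.1325] v=[-0.6974]
Step 14: x=[4.0308] v=[-0.6780]
Step 15: x=[3.9338] v=[-0.6468]
Step 16: x=[3.8431] v=[-0.6044]
Step 17: x=[3.7604] v=[-0.5514]
Step 18: x=[3.6871] v=[-0.4889]
Step 19: x=[3.6244] v=[-0.4179]
Step 20: x=[3.5735] v=[-0.3396]
Step 21: x=[3.5352] v=[-0.2554]
Step 22: x=[3.5102] v=[-0.1668]
Step 23: x=[3.4989] v=[-0.0753]
Step 24: x=[3.5015] v=[0.0176]
First v>=0 after going negative at step 24, time=3.6000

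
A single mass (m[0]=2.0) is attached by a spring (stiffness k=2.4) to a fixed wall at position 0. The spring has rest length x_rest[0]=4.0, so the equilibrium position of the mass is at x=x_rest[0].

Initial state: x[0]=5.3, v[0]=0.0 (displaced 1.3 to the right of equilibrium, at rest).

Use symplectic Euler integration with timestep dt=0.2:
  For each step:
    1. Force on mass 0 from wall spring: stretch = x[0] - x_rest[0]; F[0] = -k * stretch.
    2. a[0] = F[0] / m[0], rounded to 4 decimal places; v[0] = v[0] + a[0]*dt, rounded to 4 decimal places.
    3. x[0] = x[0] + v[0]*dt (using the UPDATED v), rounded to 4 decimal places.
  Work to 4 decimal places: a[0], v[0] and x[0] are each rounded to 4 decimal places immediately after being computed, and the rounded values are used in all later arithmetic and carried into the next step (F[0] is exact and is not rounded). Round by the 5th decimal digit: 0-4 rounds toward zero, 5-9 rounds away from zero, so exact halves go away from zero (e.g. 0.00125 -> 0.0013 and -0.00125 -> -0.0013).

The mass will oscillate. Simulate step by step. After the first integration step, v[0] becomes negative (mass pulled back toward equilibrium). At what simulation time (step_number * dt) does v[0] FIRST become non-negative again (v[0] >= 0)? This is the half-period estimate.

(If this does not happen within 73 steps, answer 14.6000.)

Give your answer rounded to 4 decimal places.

Step 0: x=[5.3000] v=[0.0000]
Step 1: x=[5.2376] v=[-0.3120]
Step 2: x=[5.1158] v=[-0.6090]
Step 3: x=[4.9404] v=[-0.8768]
Step 4: x=[4.7199] v=[-1.1025]
Step 5: x=[4.4648] v=[-1.2753]
Step 6: x=[4.1874] v=[-1.3869]
Step 7: x=[3.9010] v=[-1.4319]
Step 8: x=[3.6194] v=[-1.4081]
Step 9: x=[3.3560] v=[-1.3168]
Step 10: x=[3.1236] v=[-1.1622]
Step 11: x=[2.9332] v=[-0.9519]
Step 12: x=[2.7940] v=[-0.6959]
Step 13: x=[2.7127] v=[-0.4065]
Step 14: x=[2.6932] v=[-0.0975]
Step 15: x=[2.7364] v=[0.2161]
First v>=0 after going negative at step 15, time=3.0000

Answer: 3.0000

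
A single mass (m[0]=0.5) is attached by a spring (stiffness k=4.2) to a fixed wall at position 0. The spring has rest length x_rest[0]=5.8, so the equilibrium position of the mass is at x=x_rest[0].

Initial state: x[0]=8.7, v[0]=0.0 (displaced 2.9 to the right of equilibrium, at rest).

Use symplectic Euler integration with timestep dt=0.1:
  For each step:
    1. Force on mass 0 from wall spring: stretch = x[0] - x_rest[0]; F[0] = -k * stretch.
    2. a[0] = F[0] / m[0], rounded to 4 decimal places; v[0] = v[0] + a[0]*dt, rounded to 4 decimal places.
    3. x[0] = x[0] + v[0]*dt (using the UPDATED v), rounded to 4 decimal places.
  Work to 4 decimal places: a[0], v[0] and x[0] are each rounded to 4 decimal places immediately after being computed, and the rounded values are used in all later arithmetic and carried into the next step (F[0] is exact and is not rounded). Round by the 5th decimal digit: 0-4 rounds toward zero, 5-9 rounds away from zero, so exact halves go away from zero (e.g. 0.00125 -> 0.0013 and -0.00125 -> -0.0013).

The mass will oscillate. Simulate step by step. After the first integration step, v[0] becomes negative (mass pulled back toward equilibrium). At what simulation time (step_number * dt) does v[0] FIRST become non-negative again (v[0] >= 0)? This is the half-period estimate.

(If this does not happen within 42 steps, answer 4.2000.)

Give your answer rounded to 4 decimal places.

Answer: 1.1000

Derivation:
Step 0: x=[8.7000] v=[0.0000]
Step 1: x=[8.4564] v=[-2.4360]
Step 2: x=[7.9897] v=[-4.6674]
Step 3: x=[7.3390] v=[-6.5068]
Step 4: x=[6.5590] v=[-7.7996]
Step 5: x=[5.7153] v=[-8.4372]
Step 6: x=[4.8787] v=[-8.3661]
Step 7: x=[4.1195] v=[-7.5922]
Step 8: x=[3.5014] v=[-6.1806]
Step 9: x=[3.0764] v=[-4.2498]
Step 10: x=[2.8802] v=[-1.9620]
Step 11: x=[2.9293] v=[0.4906]
First v>=0 after going negative at step 11, time=1.1000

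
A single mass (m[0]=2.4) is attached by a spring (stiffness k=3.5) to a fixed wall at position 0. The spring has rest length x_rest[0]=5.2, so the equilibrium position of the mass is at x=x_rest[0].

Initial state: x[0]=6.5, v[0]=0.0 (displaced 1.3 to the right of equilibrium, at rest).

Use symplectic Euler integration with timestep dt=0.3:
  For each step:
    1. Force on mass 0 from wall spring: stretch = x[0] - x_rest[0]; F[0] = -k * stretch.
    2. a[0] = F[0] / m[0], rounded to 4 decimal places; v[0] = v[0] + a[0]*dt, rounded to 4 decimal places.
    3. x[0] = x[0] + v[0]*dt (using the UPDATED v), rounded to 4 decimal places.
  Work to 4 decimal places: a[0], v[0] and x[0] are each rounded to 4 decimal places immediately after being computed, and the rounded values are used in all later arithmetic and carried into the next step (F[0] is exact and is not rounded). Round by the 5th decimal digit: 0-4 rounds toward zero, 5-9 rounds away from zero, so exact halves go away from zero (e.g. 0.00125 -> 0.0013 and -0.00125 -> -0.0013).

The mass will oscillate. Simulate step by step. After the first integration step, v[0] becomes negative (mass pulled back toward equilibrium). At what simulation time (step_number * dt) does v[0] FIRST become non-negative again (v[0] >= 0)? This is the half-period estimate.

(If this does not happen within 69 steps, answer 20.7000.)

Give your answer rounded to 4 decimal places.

Step 0: x=[6.5000] v=[0.0000]
Step 1: x=[6.3294] v=[-0.5687]
Step 2: x=[6.0106] v=[-1.0628]
Step 3: x=[5.5854] v=[-1.4174]
Step 4: x=[5.1096] v=[-1.5860]
Step 5: x=[4.6457] v=[-1.5465]
Step 6: x=[4.2545] v=[-1.3040]
Step 7: x=[3.9874] v=[-0.8903]
Step 8: x=[3.8795] v=[-0.3598]
Step 9: x=[3.9449] v=[0.2179]
First v>=0 after going negative at step 9, time=2.7000

Answer: 2.7000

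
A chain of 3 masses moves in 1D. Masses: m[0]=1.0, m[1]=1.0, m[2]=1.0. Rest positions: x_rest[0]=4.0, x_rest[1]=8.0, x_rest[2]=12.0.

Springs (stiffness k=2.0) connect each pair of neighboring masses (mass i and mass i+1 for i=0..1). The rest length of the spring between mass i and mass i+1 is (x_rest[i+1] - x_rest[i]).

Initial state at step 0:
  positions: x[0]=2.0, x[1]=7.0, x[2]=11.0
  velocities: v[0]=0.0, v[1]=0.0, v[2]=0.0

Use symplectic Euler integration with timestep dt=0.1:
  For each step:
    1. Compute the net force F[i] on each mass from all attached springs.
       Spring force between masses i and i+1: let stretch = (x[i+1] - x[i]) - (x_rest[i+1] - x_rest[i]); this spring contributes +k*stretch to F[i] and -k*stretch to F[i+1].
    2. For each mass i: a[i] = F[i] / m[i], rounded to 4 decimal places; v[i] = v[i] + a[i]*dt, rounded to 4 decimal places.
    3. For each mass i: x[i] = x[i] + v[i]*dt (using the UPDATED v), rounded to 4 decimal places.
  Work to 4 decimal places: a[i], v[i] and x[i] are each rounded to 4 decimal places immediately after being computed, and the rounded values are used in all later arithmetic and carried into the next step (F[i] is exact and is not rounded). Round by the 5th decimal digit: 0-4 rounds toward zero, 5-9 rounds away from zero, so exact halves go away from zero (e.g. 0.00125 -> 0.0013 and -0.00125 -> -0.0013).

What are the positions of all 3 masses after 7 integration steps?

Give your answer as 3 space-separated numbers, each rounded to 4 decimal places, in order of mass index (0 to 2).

Answer: 2.4672 6.5767 10.9560

Derivation:
Step 0: x=[2.0000 7.0000 11.0000] v=[0.0000 0.0000 0.0000]
Step 1: x=[2.0200 6.9800 11.0000] v=[0.2000 -0.2000 0.0000]
Step 2: x=[2.0592 6.9412 10.9996] v=[0.3920 -0.3880 -0.0040]
Step 3: x=[2.1160 6.8859 10.9980] v=[0.5684 -0.5527 -0.0157]
Step 4: x=[2.1882 6.8175 10.9942] v=[0.7224 -0.6843 -0.0381]
Step 5: x=[2.2730 6.7400 10.9869] v=[0.8483 -0.7748 -0.0734]
Step 6: x=[2.3672 6.6581 10.9746] v=[0.9417 -0.8188 -0.1228]
Step 7: x=[2.4672 6.5767 10.9560] v=[0.9999 -0.8137 -0.1861]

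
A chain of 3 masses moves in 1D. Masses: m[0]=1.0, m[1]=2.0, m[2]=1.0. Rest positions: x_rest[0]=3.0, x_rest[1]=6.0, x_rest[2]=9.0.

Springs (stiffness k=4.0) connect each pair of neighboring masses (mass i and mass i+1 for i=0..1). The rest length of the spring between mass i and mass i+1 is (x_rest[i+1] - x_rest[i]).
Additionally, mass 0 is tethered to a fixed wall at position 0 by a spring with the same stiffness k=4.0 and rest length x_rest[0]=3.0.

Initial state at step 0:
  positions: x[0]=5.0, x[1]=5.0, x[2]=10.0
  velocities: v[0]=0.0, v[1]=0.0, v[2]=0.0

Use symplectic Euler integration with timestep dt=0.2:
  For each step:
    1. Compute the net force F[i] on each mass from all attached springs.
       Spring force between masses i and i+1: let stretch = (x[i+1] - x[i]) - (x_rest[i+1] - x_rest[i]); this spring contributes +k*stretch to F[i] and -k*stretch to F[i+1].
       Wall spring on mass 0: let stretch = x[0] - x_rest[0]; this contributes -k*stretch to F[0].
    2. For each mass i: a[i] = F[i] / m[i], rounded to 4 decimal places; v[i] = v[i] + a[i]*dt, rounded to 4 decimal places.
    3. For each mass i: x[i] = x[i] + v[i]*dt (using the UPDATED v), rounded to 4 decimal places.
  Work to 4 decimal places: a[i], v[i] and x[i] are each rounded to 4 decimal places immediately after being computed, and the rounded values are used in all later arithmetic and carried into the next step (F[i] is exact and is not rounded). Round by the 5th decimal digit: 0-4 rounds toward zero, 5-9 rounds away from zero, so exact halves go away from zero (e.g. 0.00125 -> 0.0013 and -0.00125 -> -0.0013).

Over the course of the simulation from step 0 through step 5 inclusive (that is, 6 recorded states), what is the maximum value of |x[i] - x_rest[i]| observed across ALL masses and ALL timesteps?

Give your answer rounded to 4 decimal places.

Step 0: x=[5.0000 5.0000 10.0000] v=[0.0000 0.0000 0.0000]
Step 1: x=[4.2000 5.4000 9.6800] v=[-4.0000 2.0000 -1.6000]
Step 2: x=[2.9200 6.0464 9.1552] v=[-6.4000 3.2320 -2.6240]
Step 3: x=[1.6730 6.6914 8.6130] v=[-6.2349 3.2250 -2.7110]
Step 4: x=[0.9613 7.0887 8.2433] v=[-3.5586 1.9863 -1.8483]
Step 5: x=[1.0762 7.0881 8.1689] v=[0.5743 -0.0028 -0.3720]
Max displacement = 2.0387

Answer: 2.0387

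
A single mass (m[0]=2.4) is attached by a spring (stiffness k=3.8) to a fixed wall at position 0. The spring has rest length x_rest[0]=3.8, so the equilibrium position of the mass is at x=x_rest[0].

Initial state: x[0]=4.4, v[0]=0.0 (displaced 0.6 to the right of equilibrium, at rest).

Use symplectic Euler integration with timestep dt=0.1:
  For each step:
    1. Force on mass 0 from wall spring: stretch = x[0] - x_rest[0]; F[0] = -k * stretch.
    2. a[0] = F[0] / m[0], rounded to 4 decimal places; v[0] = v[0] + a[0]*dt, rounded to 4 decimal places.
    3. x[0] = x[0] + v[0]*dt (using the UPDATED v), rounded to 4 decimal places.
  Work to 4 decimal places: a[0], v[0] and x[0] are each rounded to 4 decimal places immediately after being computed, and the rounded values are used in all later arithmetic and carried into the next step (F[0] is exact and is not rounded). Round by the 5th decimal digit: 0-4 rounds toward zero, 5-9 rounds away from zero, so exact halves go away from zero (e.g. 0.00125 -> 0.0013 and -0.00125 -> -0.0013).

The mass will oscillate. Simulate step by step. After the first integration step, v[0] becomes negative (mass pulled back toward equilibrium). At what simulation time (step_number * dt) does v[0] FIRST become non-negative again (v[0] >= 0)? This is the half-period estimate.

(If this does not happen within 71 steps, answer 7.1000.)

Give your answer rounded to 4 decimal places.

Step 0: x=[4.4000] v=[0.0000]
Step 1: x=[4.3905] v=[-0.0950]
Step 2: x=[4.3717] v=[-0.1885]
Step 3: x=[4.3438] v=[-0.2790]
Step 4: x=[4.3073] v=[-0.3651]
Step 5: x=[4.2628] v=[-0.4454]
Step 6: x=[4.2109] v=[-0.5187]
Step 7: x=[4.1525] v=[-0.5838]
Step 8: x=[4.0885] v=[-0.6396]
Step 9: x=[4.0200] v=[-0.6853]
Step 10: x=[3.9480] v=[-0.7201]
Step 11: x=[3.8737] v=[-0.7435]
Step 12: x=[3.7982] v=[-0.7552]
Step 13: x=[3.7227] v=[-0.7549]
Step 14: x=[3.6484] v=[-0.7427]
Step 15: x=[3.5765] v=[-0.7187]
Step 16: x=[3.5082] v=[-0.6833]
Step 17: x=[3.4445] v=[-0.6371]
Step 18: x=[3.3864] v=[-0.5808]
Step 19: x=[3.3349] v=[-0.5153]
Step 20: x=[3.2907] v=[-0.4417]
Step 21: x=[3.2546] v=[-0.3611]
Step 22: x=[3.2271] v=[-0.2747]
Step 23: x=[3.2087] v=[-0.1840]
Step 24: x=[3.1997] v=[-0.0904]
Step 25: x=[3.2002] v=[0.0047]
First v>=0 after going negative at step 25, time=2.5000

Answer: 2.5000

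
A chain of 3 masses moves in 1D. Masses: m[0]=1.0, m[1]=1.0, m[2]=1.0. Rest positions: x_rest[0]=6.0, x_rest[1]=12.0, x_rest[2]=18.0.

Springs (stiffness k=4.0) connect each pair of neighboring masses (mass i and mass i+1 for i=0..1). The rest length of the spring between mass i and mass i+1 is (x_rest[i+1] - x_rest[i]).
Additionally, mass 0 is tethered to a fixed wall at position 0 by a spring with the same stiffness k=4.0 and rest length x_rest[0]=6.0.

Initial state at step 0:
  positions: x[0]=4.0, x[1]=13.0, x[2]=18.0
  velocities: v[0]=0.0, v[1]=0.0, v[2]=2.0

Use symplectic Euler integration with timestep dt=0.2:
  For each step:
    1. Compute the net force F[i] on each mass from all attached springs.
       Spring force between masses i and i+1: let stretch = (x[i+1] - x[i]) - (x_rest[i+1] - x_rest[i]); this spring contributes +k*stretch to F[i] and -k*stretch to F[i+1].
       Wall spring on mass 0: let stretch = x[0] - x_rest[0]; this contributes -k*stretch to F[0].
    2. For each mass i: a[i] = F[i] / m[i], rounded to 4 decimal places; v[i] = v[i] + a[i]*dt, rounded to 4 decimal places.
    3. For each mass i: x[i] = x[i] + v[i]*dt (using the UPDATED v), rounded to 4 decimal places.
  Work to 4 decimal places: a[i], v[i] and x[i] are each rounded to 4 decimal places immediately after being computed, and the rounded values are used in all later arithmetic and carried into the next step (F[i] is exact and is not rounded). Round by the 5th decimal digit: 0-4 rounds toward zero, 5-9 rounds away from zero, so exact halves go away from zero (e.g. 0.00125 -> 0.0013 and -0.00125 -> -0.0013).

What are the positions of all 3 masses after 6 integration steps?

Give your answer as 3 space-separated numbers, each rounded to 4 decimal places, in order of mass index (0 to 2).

Answer: 7.0834 13.4719 18.2804

Derivation:
Step 0: x=[4.0000 13.0000 18.0000] v=[0.0000 0.0000 2.0000]
Step 1: x=[4.8000 12.3600 18.5600] v=[4.0000 -3.2000 2.8000]
Step 2: x=[6.0416 11.5024 19.0880] v=[6.2080 -4.2880 2.6400]
Step 3: x=[7.1903 10.9848 19.3623] v=[5.7434 -2.5882 1.3715]
Step 4: x=[7.7957 11.2004 19.2562] v=[3.0268 1.0782 -0.5305]
Step 5: x=[7.6985 12.1602 18.8212] v=[-0.4860 4.7991 -2.1751]
Step 6: x=[7.0834 13.4719 18.2804] v=[-3.0754 6.5585 -2.7039]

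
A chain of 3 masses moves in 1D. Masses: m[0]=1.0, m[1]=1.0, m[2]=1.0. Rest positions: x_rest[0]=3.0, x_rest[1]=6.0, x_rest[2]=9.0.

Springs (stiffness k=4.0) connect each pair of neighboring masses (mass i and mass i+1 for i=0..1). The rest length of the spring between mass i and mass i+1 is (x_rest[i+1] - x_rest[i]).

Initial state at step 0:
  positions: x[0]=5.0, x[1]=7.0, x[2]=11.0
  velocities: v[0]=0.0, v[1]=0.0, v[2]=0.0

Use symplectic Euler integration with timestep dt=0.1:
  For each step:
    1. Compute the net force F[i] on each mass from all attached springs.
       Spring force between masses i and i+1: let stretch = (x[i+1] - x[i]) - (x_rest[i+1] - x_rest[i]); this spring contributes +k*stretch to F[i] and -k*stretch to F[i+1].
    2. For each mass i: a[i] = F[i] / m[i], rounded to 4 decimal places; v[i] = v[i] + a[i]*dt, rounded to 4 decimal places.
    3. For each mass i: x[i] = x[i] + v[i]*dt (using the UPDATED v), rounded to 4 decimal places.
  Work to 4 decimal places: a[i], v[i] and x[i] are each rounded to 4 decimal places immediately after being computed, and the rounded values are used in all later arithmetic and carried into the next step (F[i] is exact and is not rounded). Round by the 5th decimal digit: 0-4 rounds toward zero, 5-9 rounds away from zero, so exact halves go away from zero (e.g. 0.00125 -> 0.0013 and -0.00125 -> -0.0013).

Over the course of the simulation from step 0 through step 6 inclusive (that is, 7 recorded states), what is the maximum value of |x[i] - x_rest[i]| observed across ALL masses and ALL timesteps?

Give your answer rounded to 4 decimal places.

Step 0: x=[5.0000 7.0000 11.0000] v=[0.0000 0.0000 0.0000]
Step 1: x=[4.9600 7.0800 10.9600] v=[-0.4000 0.8000 -0.4000]
Step 2: x=[4.8848 7.2304 10.8848] v=[-0.7520 1.5040 -0.7520]
Step 3: x=[4.7834 7.4332 10.7834] v=[-1.0138 2.0275 -1.0138]
Step 4: x=[4.6680 7.6640 10.6680] v=[-1.1539 2.3077 -1.1539]
Step 5: x=[4.5525 7.8951 10.5525] v=[-1.1555 2.3109 -1.1555]
Step 6: x=[4.4507 8.0988 10.4507] v=[-1.0185 2.0368 -1.0185]
Max displacement = 2.0988

Answer: 2.0988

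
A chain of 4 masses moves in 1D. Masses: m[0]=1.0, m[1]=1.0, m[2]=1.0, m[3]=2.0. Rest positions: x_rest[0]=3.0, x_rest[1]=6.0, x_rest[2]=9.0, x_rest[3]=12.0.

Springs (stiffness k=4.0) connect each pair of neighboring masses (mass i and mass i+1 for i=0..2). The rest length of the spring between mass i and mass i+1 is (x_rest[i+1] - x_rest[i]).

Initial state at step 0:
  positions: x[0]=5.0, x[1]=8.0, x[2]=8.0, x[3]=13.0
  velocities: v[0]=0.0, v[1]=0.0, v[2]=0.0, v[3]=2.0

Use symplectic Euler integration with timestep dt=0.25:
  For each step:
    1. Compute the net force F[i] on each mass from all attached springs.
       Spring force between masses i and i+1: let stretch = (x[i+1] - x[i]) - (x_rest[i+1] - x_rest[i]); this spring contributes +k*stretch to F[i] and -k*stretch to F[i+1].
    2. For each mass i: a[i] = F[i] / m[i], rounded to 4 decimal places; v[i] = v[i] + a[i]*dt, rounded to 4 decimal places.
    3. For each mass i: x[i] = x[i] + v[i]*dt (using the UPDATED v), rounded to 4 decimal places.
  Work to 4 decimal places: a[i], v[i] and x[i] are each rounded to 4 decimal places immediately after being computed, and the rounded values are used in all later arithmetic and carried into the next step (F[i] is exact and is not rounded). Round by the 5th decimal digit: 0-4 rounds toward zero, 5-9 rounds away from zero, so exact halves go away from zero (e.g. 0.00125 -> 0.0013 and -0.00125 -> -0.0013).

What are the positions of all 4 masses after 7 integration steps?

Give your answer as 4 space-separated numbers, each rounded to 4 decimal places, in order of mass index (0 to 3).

Answer: 3.7741 8.5556 10.6381 15.5164

Derivation:
Step 0: x=[5.0000 8.0000 8.0000 13.0000] v=[0.0000 0.0000 0.0000 2.0000]
Step 1: x=[5.0000 7.2500 9.2500 13.2500] v=[0.0000 -3.0000 5.0000 1.0000]
Step 2: x=[4.8125 6.4375 11.0000 13.3750] v=[-0.7500 -3.2500 7.0000 0.5000]
Step 3: x=[4.2813 6.3594 12.2031 13.5781] v=[-2.1250 -0.3125 4.8125 0.8125]
Step 4: x=[3.5196 7.2227 12.2891 13.9844] v=[-3.0469 3.4531 0.3438 1.6250]
Step 5: x=[2.9337 8.4268 11.5323 14.5538] v=[-2.3438 4.8164 -3.0273 2.2774]
Step 6: x=[2.9710 9.0340 10.7545 15.1205] v=[0.1493 2.4288 -3.1113 2.2667]
Step 7: x=[3.7741 8.5556 10.6381 15.5164] v=[3.2123 -1.9137 -0.4658 1.5837]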